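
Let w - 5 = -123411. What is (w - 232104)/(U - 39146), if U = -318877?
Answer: 355510/358023 ≈ 0.99298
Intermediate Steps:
w = -123406 (w = 5 - 123411 = -123406)
(w - 232104)/(U - 39146) = (-123406 - 232104)/(-318877 - 39146) = -355510/(-358023) = -355510*(-1/358023) = 355510/358023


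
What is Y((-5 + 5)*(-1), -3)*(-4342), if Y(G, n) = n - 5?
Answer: 34736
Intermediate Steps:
Y(G, n) = -5 + n
Y((-5 + 5)*(-1), -3)*(-4342) = (-5 - 3)*(-4342) = -8*(-4342) = 34736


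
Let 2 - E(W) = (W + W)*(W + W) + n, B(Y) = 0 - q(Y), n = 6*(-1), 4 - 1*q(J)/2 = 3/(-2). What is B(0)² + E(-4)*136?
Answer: -7495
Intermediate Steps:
q(J) = 11 (q(J) = 8 - 6/(-2) = 8 - 6*(-1)/2 = 8 - 2*(-3/2) = 8 + 3 = 11)
n = -6
B(Y) = -11 (B(Y) = 0 - 1*11 = 0 - 11 = -11)
E(W) = 8 - 4*W² (E(W) = 2 - ((W + W)*(W + W) - 6) = 2 - ((2*W)*(2*W) - 6) = 2 - (4*W² - 6) = 2 - (-6 + 4*W²) = 2 + (6 - 4*W²) = 8 - 4*W²)
B(0)² + E(-4)*136 = (-11)² + (8 - 4*(-4)²)*136 = 121 + (8 - 4*16)*136 = 121 + (8 - 64)*136 = 121 - 56*136 = 121 - 7616 = -7495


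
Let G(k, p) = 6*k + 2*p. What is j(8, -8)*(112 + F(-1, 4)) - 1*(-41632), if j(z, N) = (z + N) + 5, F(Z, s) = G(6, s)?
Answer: 42412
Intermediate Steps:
G(k, p) = 2*p + 6*k
F(Z, s) = 36 + 2*s (F(Z, s) = 2*s + 6*6 = 2*s + 36 = 36 + 2*s)
j(z, N) = 5 + N + z (j(z, N) = (N + z) + 5 = 5 + N + z)
j(8, -8)*(112 + F(-1, 4)) - 1*(-41632) = (5 - 8 + 8)*(112 + (36 + 2*4)) - 1*(-41632) = 5*(112 + (36 + 8)) + 41632 = 5*(112 + 44) + 41632 = 5*156 + 41632 = 780 + 41632 = 42412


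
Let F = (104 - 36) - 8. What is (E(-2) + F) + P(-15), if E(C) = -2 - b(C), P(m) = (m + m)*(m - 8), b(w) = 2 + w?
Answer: 748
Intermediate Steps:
P(m) = 2*m*(-8 + m) (P(m) = (2*m)*(-8 + m) = 2*m*(-8 + m))
F = 60 (F = 68 - 8 = 60)
E(C) = -4 - C (E(C) = -2 - (2 + C) = -2 + (-2 - C) = -4 - C)
(E(-2) + F) + P(-15) = ((-4 - 1*(-2)) + 60) + 2*(-15)*(-8 - 15) = ((-4 + 2) + 60) + 2*(-15)*(-23) = (-2 + 60) + 690 = 58 + 690 = 748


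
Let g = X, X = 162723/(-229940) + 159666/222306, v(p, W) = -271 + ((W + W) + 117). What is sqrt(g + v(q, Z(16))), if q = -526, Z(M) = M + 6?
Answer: I*sqrt(1995813518064250058755)/4259753470 ≈ 10.488*I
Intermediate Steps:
Z(M) = 6 + M
v(p, W) = -154 + 2*W (v(p, W) = -271 + (2*W + 117) = -271 + (117 + 2*W) = -154 + 2*W)
X = 89883467/8519506940 (X = 162723*(-1/229940) + 159666*(1/222306) = -162723/229940 + 26611/37051 = 89883467/8519506940 ≈ 0.010550)
g = 89883467/8519506940 ≈ 0.010550
sqrt(g + v(q, Z(16))) = sqrt(89883467/8519506940 + (-154 + 2*(6 + 16))) = sqrt(89883467/8519506940 + (-154 + 2*22)) = sqrt(89883467/8519506940 + (-154 + 44)) = sqrt(89883467/8519506940 - 110) = sqrt(-937055879933/8519506940) = I*sqrt(1995813518064250058755)/4259753470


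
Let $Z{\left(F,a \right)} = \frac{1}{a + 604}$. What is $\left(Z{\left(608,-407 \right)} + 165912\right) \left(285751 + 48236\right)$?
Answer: $\frac{10916253209355}{197} \approx 5.5412 \cdot 10^{10}$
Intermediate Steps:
$Z{\left(F,a \right)} = \frac{1}{604 + a}$
$\left(Z{\left(608,-407 \right)} + 165912\right) \left(285751 + 48236\right) = \left(\frac{1}{604 - 407} + 165912\right) \left(285751 + 48236\right) = \left(\frac{1}{197} + 165912\right) 333987 = \frac{32684665}{197} \cdot 333987 = \frac{10916253209355}{197}$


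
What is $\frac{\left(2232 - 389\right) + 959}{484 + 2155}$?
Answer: $\frac{2802}{2639} \approx 1.0618$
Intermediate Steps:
$\frac{\left(2232 - 389\right) + 959}{484 + 2155} = \frac{1843 + 959}{2639} = 2802 \cdot \frac{1}{2639} = \frac{2802}{2639}$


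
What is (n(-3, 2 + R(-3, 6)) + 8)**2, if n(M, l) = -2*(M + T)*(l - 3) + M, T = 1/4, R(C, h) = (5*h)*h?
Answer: 3916441/4 ≈ 9.7911e+5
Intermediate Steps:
R(C, h) = 5*h**2
T = 1/4 ≈ 0.25000
n(M, l) = M - 2*(-3 + l)*(1/4 + M) (n(M, l) = -2*(M + 1/4)*(l - 3) + M = -2*(1/4 + M)*(-3 + l) + M = -2*(-3 + l)*(1/4 + M) + M = M - 2*(-3 + l)*(1/4 + M))
(n(-3, 2 + R(-3, 6)) + 8)**2 = ((3/2 + 7*(-3) - (2 + 5*6**2)/2 - 2*(-3)*(2 + 5*6**2)) + 8)**2 = ((3/2 - 21 - (2 + 5*36)/2 - 2*(-3)*(2 + 5*36)) + 8)**2 = ((3/2 - 21 - (2 + 180)/2 - 2*(-3)*(2 + 180)) + 8)**2 = ((3/2 - 21 - 1/2*182 - 2*(-3)*182) + 8)**2 = ((3/2 - 21 - 91 + 1092) + 8)**2 = (1963/2 + 8)**2 = (1979/2)**2 = 3916441/4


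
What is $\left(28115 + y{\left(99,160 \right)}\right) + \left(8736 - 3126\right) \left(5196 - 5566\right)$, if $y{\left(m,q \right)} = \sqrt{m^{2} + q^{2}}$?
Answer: $-2047585 + \sqrt{35401} \approx -2.0474 \cdot 10^{6}$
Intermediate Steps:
$\left(28115 + y{\left(99,160 \right)}\right) + \left(8736 - 3126\right) \left(5196 - 5566\right) = \left(28115 + \sqrt{99^{2} + 160^{2}}\right) + \left(8736 - 3126\right) \left(5196 - 5566\right) = \left(28115 + \sqrt{9801 + 25600}\right) + 5610 \left(-370\right) = \left(28115 + \sqrt{35401}\right) - 2075700 = -2047585 + \sqrt{35401}$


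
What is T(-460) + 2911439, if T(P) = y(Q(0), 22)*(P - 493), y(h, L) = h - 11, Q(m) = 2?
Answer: 2920016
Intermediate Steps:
y(h, L) = -11 + h
T(P) = 4437 - 9*P (T(P) = (-11 + 2)*(P - 493) = -9*(-493 + P) = 4437 - 9*P)
T(-460) + 2911439 = (4437 - 9*(-460)) + 2911439 = (4437 + 4140) + 2911439 = 8577 + 2911439 = 2920016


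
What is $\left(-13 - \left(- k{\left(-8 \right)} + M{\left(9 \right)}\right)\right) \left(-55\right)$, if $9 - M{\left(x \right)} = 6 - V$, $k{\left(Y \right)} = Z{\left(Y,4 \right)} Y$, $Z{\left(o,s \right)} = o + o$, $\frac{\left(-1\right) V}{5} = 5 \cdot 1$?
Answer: $-7535$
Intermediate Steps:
$V = -25$ ($V = - 5 \cdot 5 \cdot 1 = \left(-5\right) 5 = -25$)
$Z{\left(o,s \right)} = 2 o$
$k{\left(Y \right)} = 2 Y^{2}$ ($k{\left(Y \right)} = 2 Y Y = 2 Y^{2}$)
$M{\left(x \right)} = -22$ ($M{\left(x \right)} = 9 - \left(6 - -25\right) = 9 - \left(6 + 25\right) = 9 - 31 = -22$)
$\left(-13 - \left(- k{\left(-8 \right)} + M{\left(9 \right)}\right)\right) \left(-55\right) = \left(-13 - \left(-22 - 2 \left(-8\right)^{2}\right)\right) \left(-55\right) = \left(-13 + \left(2 \cdot 64 + 22\right)\right) \left(-55\right) = \left(-13 + \left(128 + 22\right)\right) \left(-55\right) = \left(-13 + 150\right) \left(-55\right) = 137 \left(-55\right) = -7535$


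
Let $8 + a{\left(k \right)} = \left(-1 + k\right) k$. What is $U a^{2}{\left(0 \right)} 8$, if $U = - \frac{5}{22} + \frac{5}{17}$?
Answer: $\frac{6400}{187} \approx 34.225$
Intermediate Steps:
$a{\left(k \right)} = -8 + k \left(-1 + k\right)$ ($a{\left(k \right)} = -8 + \left(-1 + k\right) k = -8 + k \left(-1 + k\right)$)
$U = \frac{25}{374}$ ($U = \left(-5\right) \frac{1}{22} + 5 \cdot \frac{1}{17} = - \frac{5}{22} + \frac{5}{17} = \frac{25}{374} \approx 0.066845$)
$U a^{2}{\left(0 \right)} 8 = \frac{25 \left(-8 + 0^{2} - 0\right)^{2}}{374} \cdot 8 = \frac{25 \left(-8 + 0 + 0\right)^{2}}{374} \cdot 8 = \frac{25 \left(-8\right)^{2}}{374} \cdot 8 = \frac{25}{374} \cdot 64 \cdot 8 = \frac{800}{187} \cdot 8 = \frac{6400}{187}$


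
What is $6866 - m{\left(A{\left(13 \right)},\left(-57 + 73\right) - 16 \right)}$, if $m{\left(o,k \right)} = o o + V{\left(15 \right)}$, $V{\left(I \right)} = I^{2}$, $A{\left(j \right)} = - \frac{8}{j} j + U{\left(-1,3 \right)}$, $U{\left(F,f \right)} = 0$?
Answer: $6577$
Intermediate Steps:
$A{\left(j \right)} = -8$ ($A{\left(j \right)} = - \frac{8}{j} j + 0 = -8 + 0 = -8$)
$m{\left(o,k \right)} = 225 + o^{2}$ ($m{\left(o,k \right)} = o o + 15^{2} = o^{2} + 225 = 225 + o^{2}$)
$6866 - m{\left(A{\left(13 \right)},\left(-57 + 73\right) - 16 \right)} = 6866 - \left(225 + \left(-8\right)^{2}\right) = 6866 - \left(225 + 64\right) = 6866 - 289 = 6577$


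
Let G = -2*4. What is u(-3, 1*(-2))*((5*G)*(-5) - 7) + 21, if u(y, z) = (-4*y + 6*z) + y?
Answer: -558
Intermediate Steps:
G = -8
u(y, z) = -3*y + 6*z
u(-3, 1*(-2))*((5*G)*(-5) - 7) + 21 = (-3*(-3) + 6*(1*(-2)))*((5*(-8))*(-5) - 7) + 21 = (9 + 6*(-2))*(-40*(-5) - 7) + 21 = (9 - 12)*(200 - 7) + 21 = -3*193 + 21 = -579 + 21 = -558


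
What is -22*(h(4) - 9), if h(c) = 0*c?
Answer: 198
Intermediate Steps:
h(c) = 0
-22*(h(4) - 9) = -22*(0 - 9) = -22*(-9) = 198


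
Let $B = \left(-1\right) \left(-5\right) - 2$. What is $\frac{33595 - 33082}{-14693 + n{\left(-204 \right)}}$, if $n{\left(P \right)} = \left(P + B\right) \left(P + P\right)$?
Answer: $\frac{513}{67315} \approx 0.0076209$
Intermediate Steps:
$B = 3$ ($B = 5 - 2 = 3$)
$n{\left(P \right)} = 2 P \left(3 + P\right)$ ($n{\left(P \right)} = \left(P + 3\right) \left(P + P\right) = \left(3 + P\right) 2 P = 2 P \left(3 + P\right)$)
$\frac{33595 - 33082}{-14693 + n{\left(-204 \right)}} = \frac{33595 - 33082}{-14693 + 2 \left(-204\right) \left(3 - 204\right)} = \frac{513}{-14693 + 2 \left(-204\right) \left(-201\right)} = \frac{513}{-14693 + 82008} = \frac{513}{67315}$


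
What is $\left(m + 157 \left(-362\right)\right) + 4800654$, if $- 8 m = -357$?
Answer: $\frac{37950917}{8} \approx 4.7439 \cdot 10^{6}$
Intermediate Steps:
$m = \frac{357}{8}$ ($m = \left(- \frac{1}{8}\right) \left(-357\right) = \frac{357}{8} \approx 44.625$)
$\left(m + 157 \left(-362\right)\right) + 4800654 = \left(\frac{357}{8} + 157 \left(-362\right)\right) + 4800654 = \left(\frac{357}{8} - 56834\right) + 4800654 = - \frac{454315}{8} + 4800654 = \frac{37950917}{8}$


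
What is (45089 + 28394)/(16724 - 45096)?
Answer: -73483/28372 ≈ -2.5900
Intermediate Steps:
(45089 + 28394)/(16724 - 45096) = 73483/(-28372) = 73483*(-1/28372) = -73483/28372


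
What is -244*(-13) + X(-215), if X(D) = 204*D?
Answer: -40688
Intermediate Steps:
-244*(-13) + X(-215) = -244*(-13) + 204*(-215) = 3172 - 43860 = -40688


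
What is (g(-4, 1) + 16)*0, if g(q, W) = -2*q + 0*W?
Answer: 0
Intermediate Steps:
g(q, W) = -2*q (g(q, W) = -2*q + 0 = -2*q)
(g(-4, 1) + 16)*0 = (-2*(-4) + 16)*0 = (8 + 16)*0 = 24*0 = 0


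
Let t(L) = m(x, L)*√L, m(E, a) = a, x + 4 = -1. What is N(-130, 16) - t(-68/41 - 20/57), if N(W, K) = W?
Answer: -130 + 9392*I*√2743638/5461569 ≈ -130.0 + 2.8484*I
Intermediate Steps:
x = -5 (x = -4 - 1 = -5)
t(L) = L^(3/2) (t(L) = L*√L = L^(3/2))
N(-130, 16) - t(-68/41 - 20/57) = -130 - (-68/41 - 20/57)^(3/2) = -130 - (-4696/2337)^(3/2) = -130 - (-9392)*I*√2743638/5461569 = -130 + 9392*I*√2743638/5461569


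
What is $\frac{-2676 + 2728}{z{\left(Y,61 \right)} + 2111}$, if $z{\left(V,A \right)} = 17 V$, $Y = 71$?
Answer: $\frac{26}{1659} \approx 0.015672$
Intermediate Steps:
$\frac{-2676 + 2728}{z{\left(Y,61 \right)} + 2111} = \frac{-2676 + 2728}{17 \cdot 71 + 2111} = \frac{52}{1207 + 2111} = \frac{52}{3318} = 52 \cdot \frac{1}{3318} = \frac{26}{1659}$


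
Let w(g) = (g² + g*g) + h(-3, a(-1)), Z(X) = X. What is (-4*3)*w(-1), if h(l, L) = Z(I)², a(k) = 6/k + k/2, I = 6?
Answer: -456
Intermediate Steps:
a(k) = k/2 + 6/k (a(k) = 6/k + k*(½) = 6/k + k/2 = k/2 + 6/k)
h(l, L) = 36 (h(l, L) = 6² = 36)
w(g) = 36 + 2*g² (w(g) = (g² + g*g) + 36 = (g² + g²) + 36 = 2*g² + 36 = 36 + 2*g²)
(-4*3)*w(-1) = (-4*3)*(36 + 2*(-1)²) = -12*(36 + 2*1) = -12*(36 + 2) = -12*38 = -456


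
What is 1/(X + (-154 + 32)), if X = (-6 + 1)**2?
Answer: -1/97 ≈ -0.010309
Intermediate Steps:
X = 25 (X = (-5)**2 = 25)
1/(X + (-154 + 32)) = 1/(25 + (-154 + 32)) = 1/(25 - 122) = 1/(-97) = -1/97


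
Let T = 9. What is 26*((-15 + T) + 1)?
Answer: -130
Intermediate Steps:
26*((-15 + T) + 1) = 26*((-15 + 9) + 1) = 26*(-6 + 1) = 26*(-5) = -130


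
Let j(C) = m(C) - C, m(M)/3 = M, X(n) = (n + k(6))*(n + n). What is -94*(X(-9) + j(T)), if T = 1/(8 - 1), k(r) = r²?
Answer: 319600/7 ≈ 45657.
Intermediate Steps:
X(n) = 2*n*(36 + n) (X(n) = (n + 6²)*(n + n) = (n + 36)*(2*n) = (36 + n)*(2*n) = 2*n*(36 + n))
m(M) = 3*M
T = ⅐ (T = 1/7 = ⅐ ≈ 0.14286)
j(C) = 2*C (j(C) = 3*C - C = 2*C)
-94*(X(-9) + j(T)) = -94*(2*(-9)*(36 - 9) + 2*(⅐)) = -94*(2*(-9)*27 + 2/7) = -94*(-486 + 2/7) = -94*(-3400/7) = 319600/7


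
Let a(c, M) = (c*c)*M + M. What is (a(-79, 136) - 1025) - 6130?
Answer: 841757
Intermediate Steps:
a(c, M) = M + M*c² (a(c, M) = c²*M + M = M*c² + M = M + M*c²)
(a(-79, 136) - 1025) - 6130 = (136*(1 + (-79)²) - 1025) - 6130 = (136*(1 + 6241) - 1025) - 6130 = (136*6242 - 1025) - 6130 = (848912 - 1025) - 6130 = 847887 - 6130 = 841757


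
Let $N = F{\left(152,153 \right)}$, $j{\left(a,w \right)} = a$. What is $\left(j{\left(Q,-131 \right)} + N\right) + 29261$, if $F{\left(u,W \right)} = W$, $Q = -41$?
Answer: $29373$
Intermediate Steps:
$N = 153$
$\left(j{\left(Q,-131 \right)} + N\right) + 29261 = \left(-41 + 153\right) + 29261 = 112 + 29261 = 29373$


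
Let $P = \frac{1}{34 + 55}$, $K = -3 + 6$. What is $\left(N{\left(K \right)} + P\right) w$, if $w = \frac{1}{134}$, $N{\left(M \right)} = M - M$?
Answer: $\frac{1}{11926} \approx 8.385 \cdot 10^{-5}$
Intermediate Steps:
$K = 3$
$N{\left(M \right)} = 0$
$w = \frac{1}{134} \approx 0.0074627$
$P = \frac{1}{89} \approx 0.011236$
$\left(N{\left(K \right)} + P\right) w = \left(0 + \frac{1}{89}\right) \frac{1}{134} = \frac{1}{89} \cdot \frac{1}{134} = \frac{1}{11926}$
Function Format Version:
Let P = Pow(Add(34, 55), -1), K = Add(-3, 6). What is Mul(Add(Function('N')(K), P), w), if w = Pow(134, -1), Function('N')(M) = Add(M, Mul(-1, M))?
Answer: Rational(1, 11926) ≈ 8.3850e-5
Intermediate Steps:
K = 3
Function('N')(M) = 0
w = Rational(1, 134) ≈ 0.0074627
P = Rational(1, 89) (P = Pow(89, -1) = Rational(1, 89) ≈ 0.011236)
Mul(Add(Function('N')(K), P), w) = Mul(Add(0, Rational(1, 89)), Rational(1, 134)) = Mul(Rational(1, 89), Rational(1, 134)) = Rational(1, 11926)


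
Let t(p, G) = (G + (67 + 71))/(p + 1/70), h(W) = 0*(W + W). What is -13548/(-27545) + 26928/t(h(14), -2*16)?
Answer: 6016128/1459885 ≈ 4.1210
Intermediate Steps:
h(W) = 0 (h(W) = 0*(2*W) = 0)
t(p, G) = (138 + G)/(1/70 + p) (t(p, G) = (G + 138)/(p + 1/70) = (138 + G)/(1/70 + p))
-13548/(-27545) + 26928/t(h(14), -2*16) = -13548/(-27545) + 26928/((70*(138 - 2*16)/(1 + 70*0))) = -13548*(-1/27545) + 26928/((70*(138 - 32)/(1 + 0))) = 13548/27545 + 26928/((70*106/1)) = 13548/27545 + 26928/((70*1*106)) = 13548/27545 + 26928/7420 = 13548/27545 + 26928*(1/7420) = 13548/27545 + 6732/1855 = 6016128/1459885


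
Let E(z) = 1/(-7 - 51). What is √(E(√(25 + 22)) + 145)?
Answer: √487722/58 ≈ 12.041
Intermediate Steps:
E(z) = -1/58 (E(z) = 1/(-58) = -1/58)
√(E(√(25 + 22)) + 145) = √(-1/58 + 145) = √(8409/58) = √487722/58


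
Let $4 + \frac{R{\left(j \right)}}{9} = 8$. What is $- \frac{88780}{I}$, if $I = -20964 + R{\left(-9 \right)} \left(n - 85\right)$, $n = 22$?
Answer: $\frac{22195}{5808} \approx 3.8215$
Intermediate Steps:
$R{\left(j \right)} = 36$ ($R{\left(j \right)} = -36 + 9 \cdot 8 = -36 + 72 = 36$)
$I = -23232$ ($I = -20964 + 36 \left(22 - 85\right) = -20964 + 36 \left(-63\right) = -20964 - 2268 = -23232$)
$- \frac{88780}{I} = - \frac{88780}{-23232} = \left(-88780\right) \left(- \frac{1}{23232}\right) = \frac{22195}{5808}$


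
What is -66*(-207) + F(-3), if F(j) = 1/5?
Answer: 68311/5 ≈ 13662.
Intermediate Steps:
F(j) = ⅕
-66*(-207) + F(-3) = -66*(-207) + ⅕ = 13662 + ⅕ = 68311/5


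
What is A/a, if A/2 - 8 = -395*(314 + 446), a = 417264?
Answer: -12508/8693 ≈ -1.4389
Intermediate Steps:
A = -600384 (A = 16 + 2*(-395*(314 + 446)) = 16 + 2*(-395*760) = 16 + 2*(-300200) = 16 - 600400 = -600384)
A/a = -600384/417264 = -600384*1/417264 = -12508/8693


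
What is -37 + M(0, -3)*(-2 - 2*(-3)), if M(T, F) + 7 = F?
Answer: -77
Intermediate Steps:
M(T, F) = -7 + F
-37 + M(0, -3)*(-2 - 2*(-3)) = -37 + (-7 - 3)*(-2 - 2*(-3)) = -37 - 10*(-2 + 6) = -37 - 10*4 = -37 - 40 = -77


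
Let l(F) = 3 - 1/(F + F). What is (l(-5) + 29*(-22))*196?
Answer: -622202/5 ≈ -1.2444e+5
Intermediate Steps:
l(F) = 3 - 1/(2*F)
(l(-5) + 29*(-22))*196 = ((3 - ½/(-5)) + 29*(-22))*196 = ((3 - ½*(-⅕)) - 638)*196 = ((3 + ⅒) - 638)*196 = (31/10 - 638)*196 = -6349/10*196 = -622202/5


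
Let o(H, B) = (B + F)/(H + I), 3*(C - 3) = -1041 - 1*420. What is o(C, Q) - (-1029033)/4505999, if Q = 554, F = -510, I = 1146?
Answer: 439741901/1491485669 ≈ 0.29483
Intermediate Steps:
C = -484 (C = 3 + (-1041 - 1*420)/3 = 3 + (-1041 - 420)/3 = 3 + (⅓)*(-1461) = 3 - 487 = -484)
o(H, B) = (-510 + B)/(1146 + H) (o(H, B) = (B - 510)/(H + 1146) = (-510 + B)/(1146 + H))
o(C, Q) - (-1029033)/4505999 = (-510 + 554)/(1146 - 484) - (-1029033)/4505999 = 44/662 - (-1029033)/4505999 = (1/662)*44 - 1*(-1029033/4505999) = 22/331 + 1029033/4505999 = 439741901/1491485669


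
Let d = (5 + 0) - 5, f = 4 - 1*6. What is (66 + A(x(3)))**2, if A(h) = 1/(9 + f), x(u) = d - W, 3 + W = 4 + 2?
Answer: 214369/49 ≈ 4374.9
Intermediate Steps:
W = 3 (W = -3 + (4 + 2) = -3 + 6 = 3)
f = -2 (f = 4 - 6 = -2)
d = 0 (d = 5 - 5 = 0)
x(u) = -3 (x(u) = 0 - 1*3 = 0 - 3 = -3)
A(h) = 1/7 (A(h) = 1/(9 - 2) = 1/7)
(66 + A(x(3)))**2 = (66 + 1/7)**2 = (463/7)**2 = 214369/49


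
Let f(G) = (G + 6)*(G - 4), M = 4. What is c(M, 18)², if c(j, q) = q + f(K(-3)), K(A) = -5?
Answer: 81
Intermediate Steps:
f(G) = (-4 + G)*(6 + G) (f(G) = (6 + G)*(-4 + G) = (-4 + G)*(6 + G))
c(j, q) = -9 + q (c(j, q) = q + (-24 + (-5)² + 2*(-5)) = q + (-24 + 25 - 10) = q - 9 = -9 + q)
c(M, 18)² = (-9 + 18)² = 9² = 81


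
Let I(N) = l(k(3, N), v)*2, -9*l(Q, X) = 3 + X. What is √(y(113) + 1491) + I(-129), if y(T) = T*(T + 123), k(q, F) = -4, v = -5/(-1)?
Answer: -16/9 + √28159 ≈ 166.03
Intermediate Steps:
v = 5 (v = -5*(-1) = 5)
y(T) = T*(123 + T)
l(Q, X) = -⅓ - X/9 (l(Q, X) = -(3 + X)/9 = -⅓ - X/9)
I(N) = -16/9 (I(N) = (-⅓ - ⅑*5)*2 = (-⅓ - 5/9)*2 = -8/9*2 = -16/9)
√(y(113) + 1491) + I(-129) = √(113*(123 + 113) + 1491) - 16/9 = √(113*236 + 1491) - 16/9 = √(26668 + 1491) - 16/9 = √28159 - 16/9 = -16/9 + √28159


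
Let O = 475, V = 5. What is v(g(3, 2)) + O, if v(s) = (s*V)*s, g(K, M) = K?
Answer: 520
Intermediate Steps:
v(s) = 5*s² (v(s) = (s*5)*s = (5*s)*s = 5*s²)
v(g(3, 2)) + O = 5*3² + 475 = 5*9 + 475 = 45 + 475 = 520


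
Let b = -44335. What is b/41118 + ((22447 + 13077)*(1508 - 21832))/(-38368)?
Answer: 42166299097/2240931 ≈ 18816.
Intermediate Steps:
b/41118 + ((22447 + 13077)*(1508 - 21832))/(-38368) = -44335/41118 + ((22447 + 13077)*(1508 - 21832))/(-38368) = -44335*1/41118 + (35524*(-20324))*(-1/38368) = -44335/41118 - 721989776*(-1/38368) = -44335/41118 + 45124361/2398 = 42166299097/2240931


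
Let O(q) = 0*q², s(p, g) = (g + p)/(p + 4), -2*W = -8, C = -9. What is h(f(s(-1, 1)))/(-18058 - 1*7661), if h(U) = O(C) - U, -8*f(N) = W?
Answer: -1/51438 ≈ -1.9441e-5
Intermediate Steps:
W = 4 (W = -½*(-8) = 4)
s(p, g) = (g + p)/(4 + p)
f(N) = -½ (f(N) = -⅛*4 = -½)
O(q) = 0
h(U) = -U (h(U) = 0 - U = -U)
h(f(s(-1, 1)))/(-18058 - 1*7661) = (-1*(-½))/(-18058 - 1*7661) = 1/(2*(-18058 - 7661)) = (½)/(-25719) = (½)*(-1/25719) = -1/51438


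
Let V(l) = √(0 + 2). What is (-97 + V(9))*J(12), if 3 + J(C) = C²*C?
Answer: -167325 + 1725*√2 ≈ -1.6489e+5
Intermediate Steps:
J(C) = -3 + C³ (J(C) = -3 + C²*C = -3 + C³)
V(l) = √2
(-97 + V(9))*J(12) = (-97 + √2)*(-3 + 12³) = (-97 + √2)*(-3 + 1728) = (-97 + √2)*1725 = -167325 + 1725*√2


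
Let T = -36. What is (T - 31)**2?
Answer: 4489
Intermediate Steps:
(T - 31)**2 = (-36 - 31)**2 = (-67)**2 = 4489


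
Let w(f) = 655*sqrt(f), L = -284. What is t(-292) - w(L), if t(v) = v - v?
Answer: -1310*I*sqrt(71) ≈ -11038.0*I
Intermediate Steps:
t(v) = 0
t(-292) - w(L) = 0 - 655*sqrt(-284) = 0 - 655*2*I*sqrt(71) = 0 - 1310*I*sqrt(71) = -1310*I*sqrt(71)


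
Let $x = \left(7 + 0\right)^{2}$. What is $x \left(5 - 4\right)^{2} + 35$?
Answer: $84$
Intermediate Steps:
$x = 49$ ($x = 7^{2} = 49$)
$x \left(5 - 4\right)^{2} + 35 = 49 \left(5 - 4\right)^{2} + 35 = 49 \cdot 1^{2} + 35 = 49 \cdot 1 + 35 = 49 + 35 = 84$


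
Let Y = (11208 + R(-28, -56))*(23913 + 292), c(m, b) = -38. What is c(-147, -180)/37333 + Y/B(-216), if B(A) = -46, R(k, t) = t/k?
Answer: -5064931711199/858659 ≈ -5.8987e+6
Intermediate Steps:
Y = 271338050 (Y = (11208 - 56/(-28))*(23913 + 292) = (11208 - 56*(-1/28))*24205 = (11208 + 2)*24205 = 11210*24205 = 271338050)
c(-147, -180)/37333 + Y/B(-216) = -38/37333 + 271338050/(-46) = -38*1/37333 + 271338050*(-1/46) = -38/37333 - 135669025/23 = -5064931711199/858659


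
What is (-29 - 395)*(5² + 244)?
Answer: -114056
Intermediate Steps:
(-29 - 395)*(5² + 244) = -424*(25 + 244) = -424*269 = -114056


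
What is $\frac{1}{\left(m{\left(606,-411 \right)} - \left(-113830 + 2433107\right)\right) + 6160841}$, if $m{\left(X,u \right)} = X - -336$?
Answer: $\frac{1}{3842506} \approx 2.6025 \cdot 10^{-7}$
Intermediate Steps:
$m{\left(X,u \right)} = 336 + X$ ($m{\left(X,u \right)} = X + 336 = 336 + X$)
$\frac{1}{\left(m{\left(606,-411 \right)} - \left(-113830 + 2433107\right)\right) + 6160841} = \frac{1}{\left(\left(336 + 606\right) - \left(-113830 + 2433107\right)\right) + 6160841} = \frac{1}{\left(942 - 2319277\right) + 6160841} = \frac{1}{-2318335 + 6160841} = \frac{1}{3842506}$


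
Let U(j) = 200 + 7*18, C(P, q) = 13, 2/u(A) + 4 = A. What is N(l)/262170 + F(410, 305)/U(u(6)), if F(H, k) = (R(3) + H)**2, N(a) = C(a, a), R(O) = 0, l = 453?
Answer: 22035390619/42733710 ≈ 515.64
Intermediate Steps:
u(A) = 2/(-4 + A)
N(a) = 13
F(H, k) = H**2 (F(H, k) = (0 + H)**2 = H**2)
U(j) = 326 (U(j) = 200 + 126 = 326)
N(l)/262170 + F(410, 305)/U(u(6)) = 13/262170 + 410**2/326 = 13*(1/262170) + 168100*(1/326) = 13/262170 + 84050/163 = 22035390619/42733710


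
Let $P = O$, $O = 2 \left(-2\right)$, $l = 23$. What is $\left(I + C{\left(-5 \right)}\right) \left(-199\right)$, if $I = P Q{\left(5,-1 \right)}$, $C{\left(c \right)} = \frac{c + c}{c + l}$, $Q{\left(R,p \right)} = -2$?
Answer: $- \frac{13333}{9} \approx -1481.4$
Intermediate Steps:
$O = -4$
$P = -4$
$C{\left(c \right)} = \frac{2 c}{23 + c}$ ($C{\left(c \right)} = \frac{c + c}{c + 23} = \frac{2 c}{23 + c}$)
$I = 8$ ($I = \left(-4\right) \left(-2\right) = 8$)
$\left(I + C{\left(-5 \right)}\right) \left(-199\right) = \left(8 + 2 \left(-5\right) \frac{1}{23 - 5}\right) \left(-199\right) = \left(8 + 2 \left(-5\right) \frac{1}{18}\right) \left(-199\right) = \left(8 - \frac{5}{9}\right) \left(-199\right) = \frac{67}{9} \left(-199\right) = - \frac{13333}{9}$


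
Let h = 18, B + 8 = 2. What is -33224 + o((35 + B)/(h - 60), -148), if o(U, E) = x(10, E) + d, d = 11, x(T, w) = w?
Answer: -33361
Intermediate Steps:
B = -6 (B = -8 + 2 = -6)
o(U, E) = 11 + E (o(U, E) = E + 11 = 11 + E)
-33224 + o((35 + B)/(h - 60), -148) = -33224 + (11 - 148) = -33224 - 137 = -33361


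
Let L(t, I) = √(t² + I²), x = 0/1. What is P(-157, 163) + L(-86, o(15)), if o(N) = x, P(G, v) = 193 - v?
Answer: 116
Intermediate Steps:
x = 0 (x = 0*1 = 0)
o(N) = 0
L(t, I) = √(I² + t²)
P(-157, 163) + L(-86, o(15)) = (193 - 1*163) + √(0² + (-86)²) = (193 - 163) + √(0 + 7396) = 30 + √7396 = 30 + 86 = 116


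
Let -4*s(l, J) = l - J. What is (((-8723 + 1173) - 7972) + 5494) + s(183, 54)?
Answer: -40241/4 ≈ -10060.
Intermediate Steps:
s(l, J) = -l/4 + J/4 (s(l, J) = -(l - J)/4 = -l/4 + J/4)
(((-8723 + 1173) - 7972) + 5494) + s(183, 54) = (((-8723 + 1173) - 7972) + 5494) + (-1/4*183 + (1/4)*54) = ((-7550 - 7972) + 5494) + (-183/4 + 27/2) = (-15522 + 5494) - 129/4 = -10028 - 129/4 = -40241/4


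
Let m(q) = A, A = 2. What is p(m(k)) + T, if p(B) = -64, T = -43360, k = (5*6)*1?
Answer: -43424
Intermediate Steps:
k = 30 (k = 30*1 = 30)
m(q) = 2
p(m(k)) + T = -64 - 43360 = -43424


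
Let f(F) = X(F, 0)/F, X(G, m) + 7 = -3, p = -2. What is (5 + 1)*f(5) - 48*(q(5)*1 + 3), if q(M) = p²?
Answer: -348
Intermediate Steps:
q(M) = 4 (q(M) = (-2)² = 4)
X(G, m) = -10 (X(G, m) = -7 - 3 = -10)
f(F) = -10/F
(5 + 1)*f(5) - 48*(q(5)*1 + 3) = (5 + 1)*(-10/5) - 48*(4*1 + 3) = 6*(-10*⅕) - 48*(4 + 3) = 6*(-2) - 48*7 = -12 - 336 = -348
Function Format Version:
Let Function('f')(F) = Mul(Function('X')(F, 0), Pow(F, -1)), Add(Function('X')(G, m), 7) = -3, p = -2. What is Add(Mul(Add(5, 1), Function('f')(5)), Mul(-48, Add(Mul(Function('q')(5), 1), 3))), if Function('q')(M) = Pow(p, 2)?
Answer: -348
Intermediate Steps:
Function('q')(M) = 4 (Function('q')(M) = Pow(-2, 2) = 4)
Function('X')(G, m) = -10 (Function('X')(G, m) = Add(-7, -3) = -10)
Function('f')(F) = Mul(-10, Pow(F, -1))
Add(Mul(Add(5, 1), Function('f')(5)), Mul(-48, Add(Mul(Function('q')(5), 1), 3))) = Add(Mul(Add(5, 1), Mul(-10, Pow(5, -1))), Mul(-48, Add(Mul(4, 1), 3))) = Add(Mul(6, Mul(-10, Rational(1, 5))), Mul(-48, Add(4, 3))) = Add(Mul(6, -2), Mul(-48, 7)) = Add(-12, -336) = -348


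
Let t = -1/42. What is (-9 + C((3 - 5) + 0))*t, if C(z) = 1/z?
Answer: 19/84 ≈ 0.22619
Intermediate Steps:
t = -1/42 (t = -1*1/42 = -1/42 ≈ -0.023810)
(-9 + C((3 - 5) + 0))*t = (-9 + 1/((3 - 5) + 0))*(-1/42) = (-9 + 1/(-2 + 0))*(-1/42) = (-9 + 1/(-2))*(-1/42) = (-9 - 1/2)*(-1/42) = -19/2*(-1/42) = 19/84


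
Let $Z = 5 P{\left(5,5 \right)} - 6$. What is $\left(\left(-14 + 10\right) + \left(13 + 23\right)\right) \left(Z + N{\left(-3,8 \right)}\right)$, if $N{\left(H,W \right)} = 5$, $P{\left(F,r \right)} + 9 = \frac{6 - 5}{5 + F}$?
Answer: $-1456$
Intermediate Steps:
$P{\left(F,r \right)} = -9 + \frac{1}{5 + F}$ ($P{\left(F,r \right)} = -9 + \frac{6 - 5}{5 + F} = -9 + 1 \frac{1}{5 + F} = -9 + \frac{1}{5 + F}$)
$Z = - \frac{101}{2}$ ($Z = 5 \frac{-44 - 45}{5 + 5} - 6 = 5 \frac{-44 - 45}{10} - 6 = 5 \cdot \frac{1}{10} \left(-89\right) - 6 = 5 \left(- \frac{89}{10}\right) - 6 = - \frac{89}{2} - 6 = - \frac{101}{2} \approx -50.5$)
$\left(\left(-14 + 10\right) + \left(13 + 23\right)\right) \left(Z + N{\left(-3,8 \right)}\right) = \left(\left(-14 + 10\right) + \left(13 + 23\right)\right) \left(- \frac{101}{2} + 5\right) = \left(-4 + 36\right) \left(- \frac{91}{2}\right) = 32 \left(- \frac{91}{2}\right) = -1456$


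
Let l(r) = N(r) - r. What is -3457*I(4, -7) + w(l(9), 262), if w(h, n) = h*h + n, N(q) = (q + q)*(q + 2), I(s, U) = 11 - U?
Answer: -26243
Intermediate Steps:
N(q) = 2*q*(2 + q) (N(q) = (2*q)*(2 + q) = 2*q*(2 + q))
l(r) = -r + 2*r*(2 + r) (l(r) = 2*r*(2 + r) - r = -r + 2*r*(2 + r))
w(h, n) = n + h² (w(h, n) = h² + n = n + h²)
-3457*I(4, -7) + w(l(9), 262) = -3457*(11 - 1*(-7)) + (262 + (9*(3 + 2*9))²) = -3457*(11 + 7) + (262 + (9*(3 + 18))²) = -3457*18 + (262 + (9*21)²) = -62226 + (262 + 189²) = -62226 + (262 + 35721) = -62226 + 35983 = -26243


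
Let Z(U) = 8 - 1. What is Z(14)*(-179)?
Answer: -1253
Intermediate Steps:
Z(U) = 7
Z(14)*(-179) = 7*(-179) = -1253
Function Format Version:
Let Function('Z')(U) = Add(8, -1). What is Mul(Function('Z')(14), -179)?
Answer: -1253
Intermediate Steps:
Function('Z')(U) = 7
Mul(Function('Z')(14), -179) = Mul(7, -179) = -1253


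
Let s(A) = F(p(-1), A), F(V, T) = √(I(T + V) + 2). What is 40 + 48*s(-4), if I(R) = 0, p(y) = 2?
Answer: 40 + 48*√2 ≈ 107.88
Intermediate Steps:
F(V, T) = √2 (F(V, T) = √(0 + 2) = √2)
s(A) = √2
40 + 48*s(-4) = 40 + 48*√2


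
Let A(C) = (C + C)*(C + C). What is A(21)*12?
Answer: 21168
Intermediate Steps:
A(C) = 4*C² (A(C) = (2*C)*(2*C) = 4*C²)
A(21)*12 = (4*21²)*12 = (4*441)*12 = 1764*12 = 21168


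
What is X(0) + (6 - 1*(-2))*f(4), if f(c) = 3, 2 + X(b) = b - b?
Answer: 22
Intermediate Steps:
X(b) = -2 (X(b) = -2 + (b - b) = -2 + 0 = -2)
X(0) + (6 - 1*(-2))*f(4) = -2 + (6 - 1*(-2))*3 = -2 + (6 + 2)*3 = -2 + 8*3 = -2 + 24 = 22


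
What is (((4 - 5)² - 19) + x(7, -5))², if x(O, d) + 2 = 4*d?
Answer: 1600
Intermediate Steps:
x(O, d) = -2 + 4*d
(((4 - 5)² - 19) + x(7, -5))² = (((4 - 5)² - 19) + (-2 + 4*(-5)))² = (((-1)² - 19) + (-2 - 20))² = ((1 - 19) - 22)² = (-18 - 22)² = (-40)² = 1600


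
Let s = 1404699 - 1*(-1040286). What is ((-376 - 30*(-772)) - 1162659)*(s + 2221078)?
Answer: -5318728562125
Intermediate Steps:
s = 2444985 (s = 1404699 + 1040286 = 2444985)
((-376 - 30*(-772)) - 1162659)*(s + 2221078) = ((-376 - 30*(-772)) - 1162659)*(2444985 + 2221078) = ((-376 + 23160) - 1162659)*4666063 = (22784 - 1162659)*4666063 = -1139875*4666063 = -5318728562125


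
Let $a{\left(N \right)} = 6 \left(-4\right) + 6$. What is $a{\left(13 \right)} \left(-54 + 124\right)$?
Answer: $-1260$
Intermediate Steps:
$a{\left(N \right)} = -18$ ($a{\left(N \right)} = -24 + 6 = -18$)
$a{\left(13 \right)} \left(-54 + 124\right) = - 18 \left(-54 + 124\right) = \left(-18\right) 70 = -1260$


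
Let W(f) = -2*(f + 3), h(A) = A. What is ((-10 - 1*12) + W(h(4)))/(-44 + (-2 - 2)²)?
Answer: 9/7 ≈ 1.2857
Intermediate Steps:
W(f) = -6 - 2*f (W(f) = -2*(3 + f) = -6 - 2*f)
((-10 - 1*12) + W(h(4)))/(-44 + (-2 - 2)²) = ((-10 - 1*12) + (-6 - 2*4))/(-44 + (-2 - 2)²) = ((-10 - 12) + (-6 - 8))/(-44 + (-4)²) = (-22 - 14)/(-44 + 16) = -36/(-28) = -36*(-1/28) = 9/7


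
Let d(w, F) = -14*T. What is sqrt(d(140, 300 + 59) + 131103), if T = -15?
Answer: 13*sqrt(777) ≈ 362.37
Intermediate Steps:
d(w, F) = 210 (d(w, F) = -14*(-15) = 210)
sqrt(d(140, 300 + 59) + 131103) = sqrt(210 + 131103) = sqrt(131313) = 13*sqrt(777)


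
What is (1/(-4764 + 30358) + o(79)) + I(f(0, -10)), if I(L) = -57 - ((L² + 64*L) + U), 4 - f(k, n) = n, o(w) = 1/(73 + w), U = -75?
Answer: -2089071783/1945144 ≈ -1074.0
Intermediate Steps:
f(k, n) = 4 - n
I(L) = 18 - L² - 64*L (I(L) = -57 - ((L² + 64*L) - 75) = -57 - (-75 + L² + 64*L) = -57 + (75 - L² - 64*L) = 18 - L² - 64*L)
(1/(-4764 + 30358) + o(79)) + I(f(0, -10)) = (1/(-4764 + 30358) + 1/(73 + 79)) + (18 - (4 - 1*(-10))² - 64*(4 - 1*(-10))) = (1/25594 + 1/152) + (18 - (4 + 10)² - 64*(4 + 10)) = (1/25594 + 1/152) + (18 - 1*14² - 64*14) = 12873/1945144 + (18 - 1*196 - 896) = 12873/1945144 + (18 - 196 - 896) = 12873/1945144 - 1074 = -2089071783/1945144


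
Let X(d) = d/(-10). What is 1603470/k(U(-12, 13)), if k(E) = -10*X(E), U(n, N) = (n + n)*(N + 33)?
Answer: -267245/184 ≈ -1452.4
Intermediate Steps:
X(d) = -d/10 (X(d) = d*(-⅒) = -d/10)
U(n, N) = 2*n*(33 + N) (U(n, N) = (2*n)*(33 + N) = 2*n*(33 + N))
k(E) = E (k(E) = -(-1)*E = E)
1603470/k(U(-12, 13)) = 1603470/((2*(-12)*(33 + 13))) = 1603470/((2*(-12)*46)) = 1603470/(-1104) = 1603470*(-1/1104) = -267245/184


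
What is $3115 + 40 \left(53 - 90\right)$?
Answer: $1635$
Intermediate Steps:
$3115 + 40 \left(53 - 90\right) = 3115 + 40 \left(-37\right) = 3115 - 1480 = 1635$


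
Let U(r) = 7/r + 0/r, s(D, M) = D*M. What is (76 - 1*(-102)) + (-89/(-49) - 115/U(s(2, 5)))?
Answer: 761/49 ≈ 15.531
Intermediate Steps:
U(r) = 7/r (U(r) = 7/r + 0 = 7/r)
(76 - 1*(-102)) + (-89/(-49) - 115/U(s(2, 5))) = (76 - 1*(-102)) + (-89/(-49) - 115/(7/((2*5)))) = (76 + 102) + (-89*(-1/49) - 115/(7/10)) = 178 + (89/49 - 115/(7*(⅒))) = 178 + (89/49 - 115/7/10) = 178 + (89/49 - 115*10/7) = 178 + (89/49 - 1150/7) = 178 - 7961/49 = 761/49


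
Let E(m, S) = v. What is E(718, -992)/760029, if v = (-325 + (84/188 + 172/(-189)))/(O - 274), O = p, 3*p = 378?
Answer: 1445545/499598982918 ≈ 2.8934e-6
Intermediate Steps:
p = 126 (p = (1/3)*378 = 126)
O = 126
v = 1445545/657342 (v = (-325 + (84/188 + 172/(-189)))/(126 - 274) = (-325 + (84*(1/188) + 172*(-1/189)))/(-148) = (-325 + (21/47 - 172/189))*(-1/148) = (-325 - 4115/8883)*(-1/148) = -2891090/8883*(-1/148) = 1445545/657342 ≈ 2.1991)
E(m, S) = 1445545/657342
E(718, -992)/760029 = (1445545/657342)/760029 = (1445545/657342)*(1/760029) = 1445545/499598982918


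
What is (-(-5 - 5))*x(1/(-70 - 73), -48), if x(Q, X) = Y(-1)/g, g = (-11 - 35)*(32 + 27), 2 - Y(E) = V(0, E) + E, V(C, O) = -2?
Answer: -25/1357 ≈ -0.018423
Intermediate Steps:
Y(E) = 4 - E (Y(E) = 2 - (-2 + E) = 2 + (2 - E) = 4 - E)
g = -2714 (g = -46*59 = -2714)
x(Q, X) = -5/2714 (x(Q, X) = (4 - 1*(-1))/(-2714) = (4 + 1)*(-1/2714) = 5*(-1/2714) = -5/2714)
(-(-5 - 5))*x(1/(-70 - 73), -48) = -(-5 - 5)*(-5/2714) = -1*(-10)*(-5/2714) = 10*(-5/2714) = -25/1357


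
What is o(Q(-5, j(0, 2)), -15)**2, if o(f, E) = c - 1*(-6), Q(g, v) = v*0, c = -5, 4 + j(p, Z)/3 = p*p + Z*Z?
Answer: 1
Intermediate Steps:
j(p, Z) = -12 + 3*Z**2 + 3*p**2 (j(p, Z) = -12 + 3*(p*p + Z*Z) = -12 + 3*(p**2 + Z**2) = -12 + 3*(Z**2 + p**2) = -12 + (3*Z**2 + 3*p**2) = -12 + 3*Z**2 + 3*p**2)
Q(g, v) = 0
o(f, E) = 1 (o(f, E) = -5 - 1*(-6) = -5 + 6 = 1)
o(Q(-5, j(0, 2)), -15)**2 = 1**2 = 1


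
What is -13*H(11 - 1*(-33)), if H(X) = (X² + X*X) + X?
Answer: -50908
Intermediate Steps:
H(X) = X + 2*X² (H(X) = (X² + X²) + X = 2*X² + X = X + 2*X²)
-13*H(11 - 1*(-33)) = -13*(11 - 1*(-33))*(1 + 2*(11 - 1*(-33))) = -13*(11 + 33)*(1 + 2*(11 + 33)) = -572*(1 + 2*44) = -572*(1 + 88) = -572*89 = -13*3916 = -50908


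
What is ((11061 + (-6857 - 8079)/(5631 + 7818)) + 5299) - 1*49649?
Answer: -447718697/13449 ≈ -33290.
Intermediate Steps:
((11061 + (-6857 - 8079)/(5631 + 7818)) + 5299) - 1*49649 = ((11061 - 14936/13449) + 5299) - 49649 = (148744453/13449 + 5299) - 49649 = 220010704/13449 - 49649 = -447718697/13449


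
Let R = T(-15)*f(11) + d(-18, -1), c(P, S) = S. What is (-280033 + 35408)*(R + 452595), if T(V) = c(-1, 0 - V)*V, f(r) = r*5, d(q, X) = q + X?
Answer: -107684169625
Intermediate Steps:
d(q, X) = X + q
f(r) = 5*r
T(V) = -V² (T(V) = (0 - V)*V = (-V)*V = -V²)
R = -12394 (R = (-1*(-15)²)*(5*11) + (-1 - 18) = -1*225*55 - 19 = -225*55 - 19 = -12375 - 19 = -12394)
(-280033 + 35408)*(R + 452595) = (-280033 + 35408)*(-12394 + 452595) = -244625*440201 = -107684169625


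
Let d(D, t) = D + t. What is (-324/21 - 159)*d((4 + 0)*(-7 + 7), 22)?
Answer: -26862/7 ≈ -3837.4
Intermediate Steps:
(-324/21 - 159)*d((4 + 0)*(-7 + 7), 22) = (-324/21 - 159)*((4 + 0)*(-7 + 7) + 22) = (-324*1/21 - 159)*(4*0 + 22) = (-108/7 - 159)*(0 + 22) = -1221/7*22 = -26862/7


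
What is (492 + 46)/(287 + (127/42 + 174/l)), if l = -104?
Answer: 587496/314879 ≈ 1.8658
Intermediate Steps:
(492 + 46)/(287 + (127/42 + 174/l)) = (492 + 46)/(287 + (127/42 + 174/(-104))) = 538/(287 + (127*(1/42) + 174*(-1/104))) = 538/(287 + (127/42 - 87/52)) = 538/(287 + 1475/1092) = 538/(314879/1092) = 538*(1092/314879) = 587496/314879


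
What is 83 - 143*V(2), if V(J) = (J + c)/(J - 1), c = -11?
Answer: 1370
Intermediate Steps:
V(J) = (-11 + J)/(-1 + J) (V(J) = (J - 11)/(J - 1) = (-11 + J)/(-1 + J))
83 - 143*V(2) = 83 - 143*(-11 + 2)/(-1 + 2) = 83 - 143*(-9)/1 = 83 - 143*(-9) = 83 + 1287 = 1370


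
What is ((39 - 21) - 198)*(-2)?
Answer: 360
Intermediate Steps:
((39 - 21) - 198)*(-2) = (18 - 198)*(-2) = -180*(-2) = 360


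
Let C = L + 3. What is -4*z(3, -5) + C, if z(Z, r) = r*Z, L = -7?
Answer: 56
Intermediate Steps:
z(Z, r) = Z*r
C = -4 (C = -7 + 3 = -4)
-4*z(3, -5) + C = -12*(-5) - 4 = -4*(-15) - 4 = 60 - 4 = 56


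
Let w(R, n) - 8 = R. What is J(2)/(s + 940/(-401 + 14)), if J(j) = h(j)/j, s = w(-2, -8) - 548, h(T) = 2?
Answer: -387/210694 ≈ -0.0018368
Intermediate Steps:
w(R, n) = 8 + R
s = -542 (s = (8 - 2) - 548 = 6 - 548 = -542)
J(j) = 2/j
J(2)/(s + 940/(-401 + 14)) = (2/2)/(-542 + 940/(-401 + 14)) = (2*(1/2))/(-542 + 940/(-387)) = 1/(-542 + 940*(-1/387)) = 1/(-542 - 940/387) = 1/(-210694/387) = -387/210694*1 = -387/210694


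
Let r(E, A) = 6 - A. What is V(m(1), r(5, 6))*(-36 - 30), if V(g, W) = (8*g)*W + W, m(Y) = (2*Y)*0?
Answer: 0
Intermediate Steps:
m(Y) = 0
V(g, W) = W + 8*W*g (V(g, W) = 8*W*g + W = W + 8*W*g)
V(m(1), r(5, 6))*(-36 - 30) = ((6 - 1*6)*(1 + 8*0))*(-36 - 30) = ((6 - 6)*(1 + 0))*(-66) = (0*1)*(-66) = 0*(-66) = 0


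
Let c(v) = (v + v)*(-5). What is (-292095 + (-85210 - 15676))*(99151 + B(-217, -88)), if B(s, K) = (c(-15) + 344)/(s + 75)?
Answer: -2766379531994/71 ≈ -3.8963e+10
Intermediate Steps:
c(v) = -10*v (c(v) = (2*v)*(-5) = -10*v)
B(s, K) = 494/(75 + s) (B(s, K) = (-10*(-15) + 344)/(s + 75) = (150 + 344)/(75 + s) = 494/(75 + s))
(-292095 + (-85210 - 15676))*(99151 + B(-217, -88)) = (-292095 + (-85210 - 15676))*(99151 + 494/(75 - 217)) = (-292095 - 100886)*(99151 + 494/(-142)) = -392981*(99151 + 494*(-1/142)) = -392981*(99151 - 247/71) = -392981*7039474/71 = -2766379531994/71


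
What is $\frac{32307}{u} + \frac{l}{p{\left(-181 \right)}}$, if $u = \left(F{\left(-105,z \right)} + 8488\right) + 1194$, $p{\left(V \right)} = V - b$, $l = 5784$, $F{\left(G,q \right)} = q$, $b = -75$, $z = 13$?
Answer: $- \frac{26325669}{513835} \approx -51.234$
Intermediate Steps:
$p{\left(V \right)} = 75 + V$ ($p{\left(V \right)} = V - -75 = V + 75 = 75 + V$)
$u = 9695$ ($u = \left(13 + 8488\right) + 1194 = 8501 + 1194 = 9695$)
$\frac{32307}{u} + \frac{l}{p{\left(-181 \right)}} = \frac{32307}{9695} + \frac{5784}{75 - 181} = 32307 \cdot \frac{1}{9695} + \frac{5784}{-106} = \frac{32307}{9695} + 5784 \left(- \frac{1}{106}\right) = \frac{32307}{9695} - \frac{2892}{53} = - \frac{26325669}{513835}$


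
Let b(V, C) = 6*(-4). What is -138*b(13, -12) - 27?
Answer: 3285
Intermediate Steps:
b(V, C) = -24
-138*b(13, -12) - 27 = -138*(-24) - 27 = 3312 - 27 = 3285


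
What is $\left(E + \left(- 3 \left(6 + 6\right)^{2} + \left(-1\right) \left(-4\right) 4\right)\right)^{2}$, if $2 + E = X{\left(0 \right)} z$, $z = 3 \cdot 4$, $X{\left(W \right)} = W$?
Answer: $174724$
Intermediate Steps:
$z = 12$
$E = -2$ ($E = -2 + 0 \cdot 12 = -2 + 0 = -2$)
$\left(E + \left(- 3 \left(6 + 6\right)^{2} + \left(-1\right) \left(-4\right) 4\right)\right)^{2} = \left(-2 + \left(- 3 \left(6 + 6\right)^{2} + \left(-1\right) \left(-4\right) 4\right)\right)^{2} = \left(-2 + \left(- 3 \cdot 12^{2} + 4 \cdot 4\right)\right)^{2} = \left(-2 + \left(\left(-3\right) 144 + 16\right)\right)^{2} = \left(-2 + \left(-432 + 16\right)\right)^{2} = \left(-2 - 416\right)^{2} = \left(-418\right)^{2} = 174724$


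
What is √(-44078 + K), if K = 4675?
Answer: I*√39403 ≈ 198.5*I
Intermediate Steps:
√(-44078 + K) = √(-44078 + 4675) = √(-39403) = I*√39403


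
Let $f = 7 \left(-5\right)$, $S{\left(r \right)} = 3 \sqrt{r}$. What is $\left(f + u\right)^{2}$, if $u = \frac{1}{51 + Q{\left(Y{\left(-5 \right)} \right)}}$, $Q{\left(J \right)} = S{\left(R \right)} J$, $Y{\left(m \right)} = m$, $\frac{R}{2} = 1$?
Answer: $\frac{209635378}{171363} - \frac{250780 \sqrt{2}}{514089} \approx 1222.7$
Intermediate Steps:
$R = 2$ ($R = 2 \cdot 1 = 2$)
$f = -35$
$Q{\left(J \right)} = 3 J \sqrt{2}$ ($Q{\left(J \right)} = 3 \sqrt{2} J = 3 J \sqrt{2}$)
$u = \frac{1}{51 - 15 \sqrt{2}}$ ($u = \frac{1}{51 + 3 \left(-5\right) \sqrt{2}} = \frac{1}{51 - 15 \sqrt{2}} \approx 0.033572$)
$\left(f + u\right)^{2} = \left(-35 + \left(\frac{17}{717} + \frac{5 \sqrt{2}}{717}\right)\right)^{2} = \left(- \frac{25078}{717} + \frac{5 \sqrt{2}}{717}\right)^{2}$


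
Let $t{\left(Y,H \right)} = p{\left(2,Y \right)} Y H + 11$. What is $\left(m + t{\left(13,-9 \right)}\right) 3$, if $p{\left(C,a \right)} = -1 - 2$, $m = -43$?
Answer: $957$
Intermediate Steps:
$p{\left(C,a \right)} = -3$ ($p{\left(C,a \right)} = -1 - 2 = -3$)
$t{\left(Y,H \right)} = 11 - 3 H Y$ ($t{\left(Y,H \right)} = - 3 Y H + 11 = - 3 H Y + 11 = 11 - 3 H Y$)
$\left(m + t{\left(13,-9 \right)}\right) 3 = \left(-43 - \left(-11 - 351\right)\right) 3 = \left(-43 + \left(11 + 351\right)\right) 3 = \left(-43 + 362\right) 3 = 319 \cdot 3 = 957$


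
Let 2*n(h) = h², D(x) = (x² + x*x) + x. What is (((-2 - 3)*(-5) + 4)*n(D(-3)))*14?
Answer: 45675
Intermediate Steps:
D(x) = x + 2*x² (D(x) = (x² + x²) + x = 2*x² + x = x + 2*x²)
n(h) = h²/2
(((-2 - 3)*(-5) + 4)*n(D(-3)))*14 = (((-2 - 3)*(-5) + 4)*((-3*(1 + 2*(-3)))²/2))*14 = ((-5*(-5) + 4)*((-3*(1 - 6))²/2))*14 = ((25 + 4)*((-3*(-5))²/2))*14 = (29*((½)*15²))*14 = (29*((½)*225))*14 = (29*(225/2))*14 = (6525/2)*14 = 45675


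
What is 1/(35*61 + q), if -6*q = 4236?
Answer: 1/1429 ≈ 0.00069979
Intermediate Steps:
q = -706 (q = -⅙*4236 = -706)
1/(35*61 + q) = 1/(35*61 - 706) = 1/(2135 - 706) = 1/1429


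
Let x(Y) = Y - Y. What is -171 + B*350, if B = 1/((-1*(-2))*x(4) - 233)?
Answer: -40193/233 ≈ -172.50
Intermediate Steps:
x(Y) = 0
B = -1/233 (B = 1/(-1*(-2)*0 - 233) = 1/(2*0 - 233) = 1/(0 - 233) = 1/(-233) = -1/233 ≈ -0.0042918)
-171 + B*350 = -171 - 1/233*350 = -171 - 350/233 = -40193/233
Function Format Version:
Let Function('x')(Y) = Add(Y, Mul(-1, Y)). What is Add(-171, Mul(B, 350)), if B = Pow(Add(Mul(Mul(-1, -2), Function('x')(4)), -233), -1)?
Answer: Rational(-40193, 233) ≈ -172.50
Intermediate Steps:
Function('x')(Y) = 0
B = Rational(-1, 233) (B = Pow(Add(Mul(Mul(-1, -2), 0), -233), -1) = Pow(Add(Mul(2, 0), -233), -1) = Pow(Add(0, -233), -1) = Pow(-233, -1) = Rational(-1, 233) ≈ -0.0042918)
Add(-171, Mul(B, 350)) = Add(-171, Mul(Rational(-1, 233), 350)) = Add(-171, Rational(-350, 233)) = Rational(-40193, 233)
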